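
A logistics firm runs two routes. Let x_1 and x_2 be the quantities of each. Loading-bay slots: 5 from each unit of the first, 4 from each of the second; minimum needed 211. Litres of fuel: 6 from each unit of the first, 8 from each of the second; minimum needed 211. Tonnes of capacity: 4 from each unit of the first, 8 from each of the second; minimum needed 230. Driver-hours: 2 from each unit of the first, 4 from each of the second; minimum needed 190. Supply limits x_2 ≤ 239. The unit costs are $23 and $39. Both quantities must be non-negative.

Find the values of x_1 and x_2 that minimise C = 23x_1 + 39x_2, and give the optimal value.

x_1 = 7, x_2 = 44, minimum C = 1877

The feasible region is unbounded (it extends along (1, 0)), but C strictly increases along every unbounded feasible direction, so there is no improving ray and the minimum is attained at a vertex.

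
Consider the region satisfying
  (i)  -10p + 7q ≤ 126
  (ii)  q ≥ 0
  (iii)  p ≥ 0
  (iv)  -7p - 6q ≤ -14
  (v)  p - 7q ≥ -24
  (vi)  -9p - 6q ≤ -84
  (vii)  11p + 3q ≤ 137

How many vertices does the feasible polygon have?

Of the 21 pairwise boundary intersections, those satisfying every inequality are:
  (28/3, 0)
  (137/11, 0)
  (148/23, 100/23)
  (887/80, 401/80)

4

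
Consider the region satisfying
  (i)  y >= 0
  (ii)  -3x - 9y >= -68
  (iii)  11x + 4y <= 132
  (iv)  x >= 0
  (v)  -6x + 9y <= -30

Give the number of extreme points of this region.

3

The feasible vertices (each the meet of two boundaries and inside every other half-plane) are:
  (12, 0)
  (5, 0)
  (436/41, 154/41)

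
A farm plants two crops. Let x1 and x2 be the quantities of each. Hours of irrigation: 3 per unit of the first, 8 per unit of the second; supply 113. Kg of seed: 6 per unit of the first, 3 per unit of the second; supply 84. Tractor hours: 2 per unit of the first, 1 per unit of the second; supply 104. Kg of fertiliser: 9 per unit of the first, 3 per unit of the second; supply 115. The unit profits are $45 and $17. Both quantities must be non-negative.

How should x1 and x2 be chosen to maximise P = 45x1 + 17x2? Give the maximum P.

Corner points and P = 45x1 + 17x2:
  (0, 0) → P = 0
  (0, 113/8) → P = 1921/8
  (115/9, 0) → P = 575
  (111/13, 142/13) → P = 7409/13
  (31/3, 22/3) → P = 1769/3

The binding constraints are 6x1 + 3x2 = 84 and 9x1 + 3x2 = 115.
Solving simultaneously gives x1 = 31/3, x2 = 22/3.

x1 = 31/3, x2 = 22/3, maximum P = 1769/3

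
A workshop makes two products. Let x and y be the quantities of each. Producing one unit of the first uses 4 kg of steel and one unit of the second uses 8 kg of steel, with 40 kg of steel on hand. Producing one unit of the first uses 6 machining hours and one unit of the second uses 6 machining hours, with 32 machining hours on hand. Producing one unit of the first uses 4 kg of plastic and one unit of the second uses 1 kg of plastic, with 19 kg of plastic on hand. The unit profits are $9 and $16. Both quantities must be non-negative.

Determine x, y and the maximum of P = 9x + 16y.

x = 2/3, y = 14/3, maximum P = 242/3

Vertices and P = 9x + 16y:
  (0, 0) → P = 0
  (0, 5) → P = 80
  (19/4, 0) → P = 171/4
  (2/3, 14/3) → P = 242/3
  (41/9, 7/9) → P = 481/9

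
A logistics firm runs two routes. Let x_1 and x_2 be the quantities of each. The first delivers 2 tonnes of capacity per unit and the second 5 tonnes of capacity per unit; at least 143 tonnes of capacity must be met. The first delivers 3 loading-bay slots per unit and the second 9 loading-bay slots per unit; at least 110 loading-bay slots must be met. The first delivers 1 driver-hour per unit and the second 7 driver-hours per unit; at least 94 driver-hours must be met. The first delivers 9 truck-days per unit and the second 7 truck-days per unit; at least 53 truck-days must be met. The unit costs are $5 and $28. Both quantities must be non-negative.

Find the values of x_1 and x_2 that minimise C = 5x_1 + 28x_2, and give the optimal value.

x_1 = 59, x_2 = 5, minimum C = 435

The feasible region is unbounded (it extends along (0, 1), (1, 0)), but C strictly increases along every unbounded feasible direction, so there is no improving ray and the minimum is attained at a vertex.

The optimum lies where 2x_1 + 5x_2 = 143 and x_1 + 7x_2 = 94.
Solving simultaneously gives x_1 = 59, x_2 = 5.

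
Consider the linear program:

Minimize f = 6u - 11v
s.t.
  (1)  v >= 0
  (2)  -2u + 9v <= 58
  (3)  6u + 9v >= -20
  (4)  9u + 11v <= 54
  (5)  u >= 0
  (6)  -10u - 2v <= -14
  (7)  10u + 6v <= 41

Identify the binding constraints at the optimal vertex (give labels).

Corner points and f = 6u - 11v:
  (7/5, 0) → f = 42/5
  (41/10, 0) → f = 123/5
  (1/2, 9/2) → f = -93/2
  (127/56, 171/56) → f = -1119/56

The minimum is at (1/2, 9/2). Substituting into each constraint, equality holds for (4) and (6); the remaining constraints have slack.

(4) and (6)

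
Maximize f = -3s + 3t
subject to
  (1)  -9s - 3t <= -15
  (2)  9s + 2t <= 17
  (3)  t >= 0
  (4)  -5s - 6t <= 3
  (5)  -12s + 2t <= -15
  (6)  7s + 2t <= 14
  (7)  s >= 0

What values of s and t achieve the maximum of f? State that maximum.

Extreme points and f = -3s + 3t:
  (5/3, 0) → f = -5
  (25/18, 5/6) → f = -5/3
  (17/9, 0) → f = -17/3
  (32/21, 23/14) → f = 5/14

At the optimal vertex, 9s + 2t = 17 and -12s + 2t = -15.
Solving simultaneously gives s = 32/21, t = 23/14.

s = 32/21, t = 23/14, maximum f = 5/14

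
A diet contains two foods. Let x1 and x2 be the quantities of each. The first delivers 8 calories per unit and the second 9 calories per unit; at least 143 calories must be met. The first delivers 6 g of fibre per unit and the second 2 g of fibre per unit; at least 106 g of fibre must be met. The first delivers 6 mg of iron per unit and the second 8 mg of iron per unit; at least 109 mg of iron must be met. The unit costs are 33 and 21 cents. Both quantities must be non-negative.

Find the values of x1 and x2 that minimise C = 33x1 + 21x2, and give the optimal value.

Feasible corners and C = 33x1 + 21x2:
  (0, 53) → C = 1113
  (109/6, 0) → C = 1199/2
  (35/2, 1/2) → C = 588
The feasible region is unbounded (it extends along (0, 1), (1, 0)), but C strictly increases along every unbounded feasible direction, so there is no improving ray and the minimum is attained at a vertex.

The optimum lies where 6x1 + 2x2 = 106 and 6x1 + 8x2 = 109.
Solving simultaneously gives x1 = 35/2, x2 = 1/2.

x1 = 35/2, x2 = 1/2, minimum C = 588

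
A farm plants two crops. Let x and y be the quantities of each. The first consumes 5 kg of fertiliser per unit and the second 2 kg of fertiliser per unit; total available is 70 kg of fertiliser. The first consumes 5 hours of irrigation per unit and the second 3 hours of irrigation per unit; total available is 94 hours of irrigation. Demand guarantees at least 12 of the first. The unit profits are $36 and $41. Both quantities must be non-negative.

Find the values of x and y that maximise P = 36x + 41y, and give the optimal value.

x = 12, y = 5, maximum P = 637

Vertices and P = 36x + 41y:
  (14, 0) → P = 504
  (12, 0) → P = 432
  (12, 5) → P = 637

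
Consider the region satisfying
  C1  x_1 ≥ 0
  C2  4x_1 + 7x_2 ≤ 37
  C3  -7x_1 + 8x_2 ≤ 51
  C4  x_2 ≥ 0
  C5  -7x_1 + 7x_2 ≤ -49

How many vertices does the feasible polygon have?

3

The feasible vertices (each the meet of two boundaries and inside every other half-plane) are:
  (37/4, 0)
  (86/11, 9/11)
  (7, 0)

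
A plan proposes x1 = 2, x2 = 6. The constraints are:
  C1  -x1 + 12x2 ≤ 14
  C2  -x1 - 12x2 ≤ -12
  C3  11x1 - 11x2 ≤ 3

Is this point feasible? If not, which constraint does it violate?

not feasible — violates C1

Constraint C1: -x1 + 12x2 = 70, which is not ≤ 14. All other constraints are satisfied.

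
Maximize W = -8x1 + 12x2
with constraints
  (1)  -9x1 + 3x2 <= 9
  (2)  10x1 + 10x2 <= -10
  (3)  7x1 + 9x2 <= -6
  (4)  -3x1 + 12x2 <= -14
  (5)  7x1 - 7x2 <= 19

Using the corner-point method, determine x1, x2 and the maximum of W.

x1 = -50/33, x2 = -17/11, maximum W = -212/33

Corner points and W = -8x1 + 12x2:
  (-50/33, -17/11) → W = -212/33
  (-20/7, -39/7) → W = -44
  (2/15, -17/15) → W = -44/3
  (6/7, -13/7) → W = -204/7

The optimum lies where -9x1 + 3x2 = 9 and -3x1 + 12x2 = -14.
Solving simultaneously gives x1 = -50/33, x2 = -17/11.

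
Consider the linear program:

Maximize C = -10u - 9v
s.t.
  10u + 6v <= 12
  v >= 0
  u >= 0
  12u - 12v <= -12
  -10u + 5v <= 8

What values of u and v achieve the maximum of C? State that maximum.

Extreme points and C = -10u - 9v:
  (3/8, 11/8) → C = -129/8
  (6/55, 20/11) → C = -192/11
  (0, 1) → C = -9
  (0, 8/5) → C = -72/5

u = 0, v = 1, maximum C = -9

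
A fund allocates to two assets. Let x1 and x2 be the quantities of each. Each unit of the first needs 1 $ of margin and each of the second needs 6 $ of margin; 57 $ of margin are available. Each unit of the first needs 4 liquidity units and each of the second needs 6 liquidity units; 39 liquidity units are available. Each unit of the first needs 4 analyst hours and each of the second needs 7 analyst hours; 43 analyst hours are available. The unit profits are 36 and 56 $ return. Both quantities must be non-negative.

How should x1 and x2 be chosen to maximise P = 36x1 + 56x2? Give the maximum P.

Feasible corners and P = 36x1 + 56x2:
  (0, 0) → P = 0
  (0, 43/7) → P = 344
  (39/4, 0) → P = 351
  (15/4, 4) → P = 359

x1 = 15/4, x2 = 4, maximum P = 359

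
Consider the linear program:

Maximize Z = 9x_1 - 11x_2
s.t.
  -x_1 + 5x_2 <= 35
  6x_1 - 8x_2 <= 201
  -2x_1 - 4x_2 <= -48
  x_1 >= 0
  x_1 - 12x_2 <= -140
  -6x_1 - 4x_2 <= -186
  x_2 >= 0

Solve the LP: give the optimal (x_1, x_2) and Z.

Vertices and Z = 9x_1 - 11x_2:
  (1285/22, 411/22) → Z = 3522/11
  (40, 15) → Z = 195
  (883/16, 1041/64) → Z = 20337/64

x_1 = 1285/22, x_2 = 411/22, maximum Z = 3522/11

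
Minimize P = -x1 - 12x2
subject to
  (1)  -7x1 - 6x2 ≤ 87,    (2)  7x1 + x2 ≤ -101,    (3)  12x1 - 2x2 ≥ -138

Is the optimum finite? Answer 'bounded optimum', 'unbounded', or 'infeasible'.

infeasible

The boundaries -7x1 - 6x2 = 87 and 7x1 + x2 = -101 meet at (-519/35, 14/5), but that point violates 12x1 - 2x2 ≥ -138. Every candidate vertex is excluded by some other constraint, so the feasible region is empty.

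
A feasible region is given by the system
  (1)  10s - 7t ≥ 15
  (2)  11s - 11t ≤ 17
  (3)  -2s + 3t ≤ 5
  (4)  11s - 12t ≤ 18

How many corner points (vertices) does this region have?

The feasible vertices (each the meet of two boundaries and inside every other half-plane) are:
  (46/33, -5/33)
  (5, 5)
  (106/11, 89/11)

3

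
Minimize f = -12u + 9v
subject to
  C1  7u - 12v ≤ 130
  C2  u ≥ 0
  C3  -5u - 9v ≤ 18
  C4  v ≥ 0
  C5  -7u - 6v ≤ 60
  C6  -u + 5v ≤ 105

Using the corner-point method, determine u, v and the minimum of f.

Extreme points and f = -12u + 9v:
  (130/7, 0) → f = -1560/7
  (1910/23, 865/23) → f = -15135/23
  (0, 0) → f = 0
  (0, 21) → f = 189

At the optimal vertex, 7u - 12v = 130 and -u + 5v = 105.
Solving simultaneously gives u = 1910/23, v = 865/23.

u = 1910/23, v = 865/23, minimum f = -15135/23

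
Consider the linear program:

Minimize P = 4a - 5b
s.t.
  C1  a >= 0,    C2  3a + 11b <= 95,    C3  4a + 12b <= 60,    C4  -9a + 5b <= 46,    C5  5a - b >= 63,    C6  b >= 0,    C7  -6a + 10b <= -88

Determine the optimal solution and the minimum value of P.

Vertices and P = 4a - 5b:
  (15, 0) → P = 60
  (207/14, 1/14) → P = 823/14
  (44/3, 0) → P = 176/3

a = 44/3, b = 0, minimum P = 176/3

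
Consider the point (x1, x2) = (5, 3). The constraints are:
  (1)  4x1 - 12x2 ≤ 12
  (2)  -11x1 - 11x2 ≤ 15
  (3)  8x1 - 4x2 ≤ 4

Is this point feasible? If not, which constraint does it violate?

not feasible — violates (3)

Constraint (3): 8x1 - 4x2 = 28, which is not ≤ 4. All other constraints are satisfied.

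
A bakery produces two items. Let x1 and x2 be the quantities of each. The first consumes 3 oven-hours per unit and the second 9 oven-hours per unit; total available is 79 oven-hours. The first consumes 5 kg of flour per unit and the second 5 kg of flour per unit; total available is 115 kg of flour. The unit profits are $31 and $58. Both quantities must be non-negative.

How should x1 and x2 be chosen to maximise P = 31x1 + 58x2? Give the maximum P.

x1 = 64/3, x2 = 5/3, maximum P = 758

Feasible corners and P = 31x1 + 58x2:
  (0, 0) → P = 0
  (0, 79/9) → P = 4582/9
  (23, 0) → P = 713
  (64/3, 5/3) → P = 758

At the optimal vertex, 3x1 + 9x2 = 79 and 5x1 + 5x2 = 115.
Solving simultaneously gives x1 = 64/3, x2 = 5/3.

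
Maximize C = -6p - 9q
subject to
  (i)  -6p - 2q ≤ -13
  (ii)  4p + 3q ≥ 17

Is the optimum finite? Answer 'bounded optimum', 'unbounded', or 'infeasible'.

From the feasible point (1/2, 5), moving in the direction (3, -4) keeps every constraint satisfied while C increases without bound.

unbounded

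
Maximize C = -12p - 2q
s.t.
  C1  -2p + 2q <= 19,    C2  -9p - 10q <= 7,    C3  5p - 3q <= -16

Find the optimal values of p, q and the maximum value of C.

p = -102/19, q = 157/38, maximum C = 1067/19

Vertices and C = -12p - 2q:
  (-102/19, 157/38) → C = 1067/19
  (25/4, 63/4) → C = -213/2
  (-181/77, 109/77) → C = 1954/77

The optimum lies where -2p + 2q = 19 and -9p - 10q = 7.
Solving simultaneously gives p = -102/19, q = 157/38.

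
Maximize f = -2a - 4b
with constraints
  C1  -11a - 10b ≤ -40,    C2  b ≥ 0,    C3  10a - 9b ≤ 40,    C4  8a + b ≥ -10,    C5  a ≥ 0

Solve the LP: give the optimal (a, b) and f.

Extreme points and f = -2a - 4b:
  (40/11, 0) → f = -80/11
  (0, 4) → f = -16
  (4, 0) → f = -8
The feasible region is unbounded (it extends along (9, 10), (0, 1)), but f strictly decreases along every unbounded feasible direction, so there is no improving ray and the maximum is attained at a vertex.

The optimum lies where -11a - 10b = -40 and b = 0.
Solving simultaneously gives a = 40/11, b = 0.

a = 40/11, b = 0, maximum f = -80/11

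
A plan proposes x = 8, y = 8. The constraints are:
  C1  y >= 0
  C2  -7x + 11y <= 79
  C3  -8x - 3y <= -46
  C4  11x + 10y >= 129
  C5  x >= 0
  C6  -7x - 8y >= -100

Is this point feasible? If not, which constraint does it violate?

Constraint C6: -7x - 8y = -120, which is not ≥ -100. All other constraints are satisfied.

not feasible — violates C6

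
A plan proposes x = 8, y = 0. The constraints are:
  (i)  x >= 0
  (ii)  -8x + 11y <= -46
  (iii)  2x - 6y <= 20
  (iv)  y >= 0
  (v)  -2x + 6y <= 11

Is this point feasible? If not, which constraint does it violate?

(i): 8 ≥ 0 ✓
(ii): -64 ≤ -46 ✓
(iii): 16 ≤ 20 ✓
(iv): 0 ≥ 0 ✓
(v): -16 ≤ 11 ✓

feasible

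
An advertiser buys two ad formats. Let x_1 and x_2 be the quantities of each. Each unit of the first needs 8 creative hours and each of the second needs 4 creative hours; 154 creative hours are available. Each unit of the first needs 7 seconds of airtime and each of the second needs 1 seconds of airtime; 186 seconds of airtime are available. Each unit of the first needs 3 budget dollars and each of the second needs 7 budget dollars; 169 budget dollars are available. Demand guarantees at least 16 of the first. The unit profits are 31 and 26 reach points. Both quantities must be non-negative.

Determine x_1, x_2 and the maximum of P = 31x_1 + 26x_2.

Corner points and P = 31x_1 + 26x_2:
  (77/4, 0) → P = 2387/4
  (16, 0) → P = 496
  (16, 13/2) → P = 665

At the optimal vertex, 8x_1 + 4x_2 = 154 and x_1 = 16.
Solving simultaneously gives x_1 = 16, x_2 = 13/2.

x_1 = 16, x_2 = 13/2, maximum P = 665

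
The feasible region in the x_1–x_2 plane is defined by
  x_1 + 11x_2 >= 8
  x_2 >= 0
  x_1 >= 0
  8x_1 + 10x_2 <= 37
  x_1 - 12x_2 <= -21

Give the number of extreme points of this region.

3

Pairwise boundary intersections that survive every other constraint:
  (0, 37/10)
  (0, 7/4)
  (117/53, 205/106)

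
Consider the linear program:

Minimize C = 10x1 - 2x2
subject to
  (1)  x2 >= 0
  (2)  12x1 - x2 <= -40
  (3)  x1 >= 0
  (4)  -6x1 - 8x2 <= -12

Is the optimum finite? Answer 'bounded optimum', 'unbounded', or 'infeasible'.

unbounded

From the feasible point (0, 40), moving in the direction (0, 1) keeps every constraint satisfied while C decreases without bound.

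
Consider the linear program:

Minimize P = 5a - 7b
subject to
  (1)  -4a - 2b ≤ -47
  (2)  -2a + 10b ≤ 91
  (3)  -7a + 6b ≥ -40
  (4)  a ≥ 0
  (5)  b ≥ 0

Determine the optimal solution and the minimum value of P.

Corner points and P = 5a - 7b:
  (72/11, 229/22) → P = -883/22
  (181/19, 169/38) → P = 33/2
  (473/29, 717/58) → P = -289/58

The optimum lies where -4a - 2b = -47 and -2a + 10b = 91.
Solving simultaneously gives a = 72/11, b = 229/22.

a = 72/11, b = 229/22, minimum P = -883/22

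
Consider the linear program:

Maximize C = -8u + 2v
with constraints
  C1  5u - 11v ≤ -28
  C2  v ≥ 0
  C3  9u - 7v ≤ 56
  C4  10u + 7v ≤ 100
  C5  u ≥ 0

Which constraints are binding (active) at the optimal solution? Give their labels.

Feasible corners and C = -8u + 2v:
  (904/145, 156/29) → C = -5672/145
  (0, 28/11) → C = 56/11
  (0, 100/7) → C = 200/7

The maximum is at (0, 100/7). Substituting into each constraint, equality holds for C4 and C5; the remaining constraints have slack.

C4 and C5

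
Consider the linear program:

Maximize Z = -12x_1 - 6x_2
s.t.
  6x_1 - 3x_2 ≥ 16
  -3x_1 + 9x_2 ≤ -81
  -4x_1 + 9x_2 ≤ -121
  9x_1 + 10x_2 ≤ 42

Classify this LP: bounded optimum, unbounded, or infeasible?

unbounded

From the feasible point (-73/14, -331/21), moving in the direction (-3, -6) keeps every constraint satisfied while Z increases without bound.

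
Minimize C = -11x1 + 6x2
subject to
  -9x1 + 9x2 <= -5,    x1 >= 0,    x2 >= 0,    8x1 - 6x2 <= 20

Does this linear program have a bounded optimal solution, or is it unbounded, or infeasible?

Vertices and C = -11x1 + 6x2:
  (5/9, 0) → C = -55/9
  (25/3, 70/9) → C = -45
  (5/2, 0) → C = -55/2
The feasible region has finitely many vertices and no improving ray; the minimum is -45 at (25/3, 70/9).

bounded optimum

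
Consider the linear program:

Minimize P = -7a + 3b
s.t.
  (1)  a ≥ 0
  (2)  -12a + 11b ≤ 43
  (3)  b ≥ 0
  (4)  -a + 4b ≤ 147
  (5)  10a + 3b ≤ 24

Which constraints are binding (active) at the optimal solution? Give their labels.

(3) and (5)

Corner points and P = -7a + 3b:
  (0, 43/11) → P = 129/11
  (0, 0) → P = 0
  (135/146, 359/73) → P = 1209/146
  (12/5, 0) → P = -84/5

The minimum is at (12/5, 0). Substituting into each constraint, equality holds for (3) and (5); the remaining constraints have slack.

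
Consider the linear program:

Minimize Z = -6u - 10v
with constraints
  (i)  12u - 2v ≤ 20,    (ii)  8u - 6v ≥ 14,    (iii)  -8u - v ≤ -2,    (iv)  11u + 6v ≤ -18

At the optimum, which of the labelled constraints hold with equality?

(iii) and (iv)

Extreme points and Z = -6u - 10v:
  (6/7, -34/7) → Z = 304/7
  (42/47, -218/47) → Z = 1928/47
  (30/37, -166/37) → Z = 40

The minimum is at (30/37, -166/37). Substituting into each constraint, equality holds for (iii) and (iv); the remaining constraints have slack.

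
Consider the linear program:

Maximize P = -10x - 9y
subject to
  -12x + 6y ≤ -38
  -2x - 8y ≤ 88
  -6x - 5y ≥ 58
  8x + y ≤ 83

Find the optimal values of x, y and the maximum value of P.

Corner points and P = -10x - 9y:
  (-56/27, -283/27) → P = 3107/27
  (-79/48, -77/8) → P = 1237/12
  (-12/19, -206/19) → P = 1974/19

The binding constraints are -12x + 6y = -38 and -2x - 8y = 88.
Solving simultaneously gives x = -56/27, y = -283/27.

x = -56/27, y = -283/27, maximum P = 3107/27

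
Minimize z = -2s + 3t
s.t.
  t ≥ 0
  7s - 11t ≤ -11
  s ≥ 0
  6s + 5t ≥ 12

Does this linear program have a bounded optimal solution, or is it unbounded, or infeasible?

unbounded

From the feasible point (77/101, 150/101), moving in the direction (11, 7) keeps every constraint satisfied while z decreases without bound.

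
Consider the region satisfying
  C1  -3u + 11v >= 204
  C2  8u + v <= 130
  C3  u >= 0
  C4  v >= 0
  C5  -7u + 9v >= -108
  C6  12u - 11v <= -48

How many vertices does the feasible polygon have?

3

Pairwise boundary intersections that survive every other constraint:
  (1226/91, 2022/91)
  (0, 204/11)
  (0, 130)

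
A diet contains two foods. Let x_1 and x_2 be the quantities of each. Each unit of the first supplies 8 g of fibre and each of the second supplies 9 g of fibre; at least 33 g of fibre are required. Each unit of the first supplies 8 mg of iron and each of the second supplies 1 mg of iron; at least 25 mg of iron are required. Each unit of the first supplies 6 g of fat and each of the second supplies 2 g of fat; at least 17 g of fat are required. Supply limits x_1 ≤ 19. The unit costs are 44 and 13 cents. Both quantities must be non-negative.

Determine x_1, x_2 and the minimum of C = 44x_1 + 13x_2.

Extreme points and C = 44x_1 + 13x_2:
  (0, 25) → C = 325
  (33/8, 0) → C = 363/2
  (19, 0) → C = 836
  (3, 1) → C = 145
The feasible region is unbounded (it extends along (0, 1)), but C strictly increases along every unbounded feasible direction, so there is no improving ray and the minimum is attained at a vertex.

x_1 = 3, x_2 = 1, minimum C = 145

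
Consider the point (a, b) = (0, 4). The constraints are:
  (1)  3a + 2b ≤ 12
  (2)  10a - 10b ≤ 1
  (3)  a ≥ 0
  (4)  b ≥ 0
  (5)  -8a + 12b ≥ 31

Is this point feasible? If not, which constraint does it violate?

(1): 8 ≤ 12 ✓
(2): -40 ≤ 1 ✓
(3): 0 ≥ 0 ✓
(4): 4 ≥ 0 ✓
(5): 48 ≥ 31 ✓

feasible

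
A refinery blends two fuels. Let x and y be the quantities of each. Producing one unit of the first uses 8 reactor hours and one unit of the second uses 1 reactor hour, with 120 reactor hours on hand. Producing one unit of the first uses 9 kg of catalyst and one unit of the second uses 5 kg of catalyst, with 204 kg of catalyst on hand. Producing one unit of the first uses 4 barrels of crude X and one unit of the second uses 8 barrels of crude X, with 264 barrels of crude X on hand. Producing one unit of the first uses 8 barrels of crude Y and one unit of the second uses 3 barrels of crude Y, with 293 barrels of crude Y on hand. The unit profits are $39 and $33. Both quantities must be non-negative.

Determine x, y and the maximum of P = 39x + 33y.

Corner points and P = 39x + 33y:
  (0, 0) → P = 0
  (0, 33) → P = 1089
  (15, 0) → P = 585
  (396/31, 552/31) → P = 33660/31
  (6, 30) → P = 1224

The binding constraints are 9x + 5y = 204 and 4x + 8y = 264.
Solving simultaneously gives x = 6, y = 30.

x = 6, y = 30, maximum P = 1224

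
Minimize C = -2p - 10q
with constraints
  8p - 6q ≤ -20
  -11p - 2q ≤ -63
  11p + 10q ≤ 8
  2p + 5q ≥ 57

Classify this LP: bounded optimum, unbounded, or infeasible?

The boundaries 8p - 6q = -20 and 2p + 5q = 57 meet at (121/26, 124/13), but that point violates 11p + 10q ≤ 8. Every candidate vertex is excluded by some other constraint, so the feasible region is empty.

infeasible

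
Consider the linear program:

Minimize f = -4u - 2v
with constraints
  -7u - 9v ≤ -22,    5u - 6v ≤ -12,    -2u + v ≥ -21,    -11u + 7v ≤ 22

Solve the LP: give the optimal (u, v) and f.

Feasible corners and f = -4u - 2v:
  (8/29, 194/87) → f = -484/87
  (-11/37, 99/37) → f = -154/37
  (138/7, 129/7) → f = -810/7
  (169/3, 275/3) → f = -1226/3

The optimum lies where -2u + v = -21 and -11u + 7v = 22.
Solving simultaneously gives u = 169/3, v = 275/3.

u = 169/3, v = 275/3, minimum f = -1226/3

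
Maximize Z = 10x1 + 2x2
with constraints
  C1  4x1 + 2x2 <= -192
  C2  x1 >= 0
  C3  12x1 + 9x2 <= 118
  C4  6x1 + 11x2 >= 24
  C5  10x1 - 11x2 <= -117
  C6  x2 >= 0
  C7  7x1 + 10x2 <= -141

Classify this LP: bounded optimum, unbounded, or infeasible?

infeasible

The boundaries 6x1 + 11x2 = 24 and 7x1 + 10x2 = -141 meet at (-1791/17, 1014/17), but that point violates x1 ≥ 0. Every candidate vertex is excluded by some other constraint, so the feasible region is empty.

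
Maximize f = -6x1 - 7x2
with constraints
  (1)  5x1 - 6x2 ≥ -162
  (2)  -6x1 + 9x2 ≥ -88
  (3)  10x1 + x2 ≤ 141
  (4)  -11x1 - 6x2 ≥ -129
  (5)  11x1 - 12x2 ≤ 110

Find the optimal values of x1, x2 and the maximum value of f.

x1 = -662/3, x2 = -1412/9, maximum f = 21800/9

Feasible corners and f = -6x1 - 7x2:
  (-662/3, -1412/9) → f = 21800/9
  (-33/16, 809/32) → f = -5267/32
  (-22/9, -308/27) → f = 2552/27
  (368/33, 19/18) → f = -14711/198

The optimum lies where 5x1 - 6x2 = -162 and -6x1 + 9x2 = -88.
Solving simultaneously gives x1 = -662/3, x2 = -1412/9.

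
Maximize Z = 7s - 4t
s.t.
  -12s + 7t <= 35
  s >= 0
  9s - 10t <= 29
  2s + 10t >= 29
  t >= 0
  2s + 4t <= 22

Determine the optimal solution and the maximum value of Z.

s = 6, t = 5/2, maximum Z = 32

Corner points and Z = 7s - 4t:
  (0, 5) → Z = -20
  (7/31, 167/31) → Z = -619/31
  (0, 29/10) → Z = -58/5
  (58/11, 203/110) → Z = 1624/55
  (6, 5/2) → Z = 32

The optimum lies where 9s - 10t = 29 and 2s + 4t = 22.
Solving simultaneously gives s = 6, t = 5/2.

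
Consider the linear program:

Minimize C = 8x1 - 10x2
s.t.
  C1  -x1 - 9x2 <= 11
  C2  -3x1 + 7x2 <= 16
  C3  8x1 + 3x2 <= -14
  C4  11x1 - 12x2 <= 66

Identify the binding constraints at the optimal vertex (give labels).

Corner points and C = 8x1 - 10x2:
  (-13/2, -1/2) → C = -47
  (-31/23, -74/69) → C = -4/69
  (-146/65, 86/65) → C = -156/5

The minimum is at (-13/2, -1/2). Substituting into each constraint, equality holds for C1 and C2; the remaining constraints have slack.

C1 and C2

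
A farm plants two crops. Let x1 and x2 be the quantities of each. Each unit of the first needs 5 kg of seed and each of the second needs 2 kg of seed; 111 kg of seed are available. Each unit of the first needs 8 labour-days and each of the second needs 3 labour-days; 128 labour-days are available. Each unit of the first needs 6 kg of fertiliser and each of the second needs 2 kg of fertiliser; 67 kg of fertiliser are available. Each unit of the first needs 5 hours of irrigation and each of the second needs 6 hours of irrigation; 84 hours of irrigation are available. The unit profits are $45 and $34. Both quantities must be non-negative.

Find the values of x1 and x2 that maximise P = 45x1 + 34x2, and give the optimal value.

x1 = 9, x2 = 13/2, maximum P = 626

Feasible corners and P = 45x1 + 34x2:
  (0, 0) → P = 0
  (0, 14) → P = 476
  (67/6, 0) → P = 1005/2
  (9, 13/2) → P = 626

The optimum lies where 6x1 + 2x2 = 67 and 5x1 + 6x2 = 84.
Solving simultaneously gives x1 = 9, x2 = 13/2.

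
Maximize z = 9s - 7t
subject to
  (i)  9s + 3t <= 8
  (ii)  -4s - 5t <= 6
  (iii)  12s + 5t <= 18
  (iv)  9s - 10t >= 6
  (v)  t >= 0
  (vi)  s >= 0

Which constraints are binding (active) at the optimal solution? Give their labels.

(i) and (v)

Corner points and z = 9s - 7t:
  (98/117, 2/13) → z = 84/13
  (8/9, 0) → z = 8
  (2/3, 0) → z = 6

The maximum is at (8/9, 0). Substituting into each constraint, equality holds for (i) and (v); the remaining constraints have slack.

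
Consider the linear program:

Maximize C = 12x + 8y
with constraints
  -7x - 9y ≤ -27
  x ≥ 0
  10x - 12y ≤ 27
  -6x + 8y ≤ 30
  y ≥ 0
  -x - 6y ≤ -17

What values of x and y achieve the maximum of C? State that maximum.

x = 72, y = 231/4, maximum C = 1326

Extreme points and C = 12x + 8y:
  (0, 3) → C = 24
  (3/11, 92/33) → C = 844/33
  (0, 15/4) → C = 30
  (72, 231/4) → C = 1326
  (61/12, 143/72) → C = 692/9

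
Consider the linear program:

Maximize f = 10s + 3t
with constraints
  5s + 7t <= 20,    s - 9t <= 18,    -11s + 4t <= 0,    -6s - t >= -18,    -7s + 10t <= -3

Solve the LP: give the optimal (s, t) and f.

Vertices and f = 10s + 3t:
  (106/37, 30/37) → f = 1150/37
  (221/99, 125/99) → f = 235/9
  (-72/95, -198/95) → f = -1314/95
  (36/11, -18/11) → f = 306/11
  (-6/41, -33/82) → f = -219/82

The binding constraints are 5s + 7t = 20 and -6s - t = -18.
Solving simultaneously gives s = 106/37, t = 30/37.

s = 106/37, t = 30/37, maximum f = 1150/37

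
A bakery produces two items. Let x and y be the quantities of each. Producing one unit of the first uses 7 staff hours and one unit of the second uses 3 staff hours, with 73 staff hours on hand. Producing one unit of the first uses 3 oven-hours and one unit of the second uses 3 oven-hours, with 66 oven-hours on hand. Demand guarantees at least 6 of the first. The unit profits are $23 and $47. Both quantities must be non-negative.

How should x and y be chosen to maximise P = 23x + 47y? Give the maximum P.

Feasible corners and P = 23x + 47y:
  (73/7, 0) → P = 1679/7
  (6, 0) → P = 138
  (6, 31/3) → P = 1871/3

The binding constraints are 7x + 3y = 73 and x = 6.
Solving simultaneously gives x = 6, y = 31/3.

x = 6, y = 31/3, maximum P = 1871/3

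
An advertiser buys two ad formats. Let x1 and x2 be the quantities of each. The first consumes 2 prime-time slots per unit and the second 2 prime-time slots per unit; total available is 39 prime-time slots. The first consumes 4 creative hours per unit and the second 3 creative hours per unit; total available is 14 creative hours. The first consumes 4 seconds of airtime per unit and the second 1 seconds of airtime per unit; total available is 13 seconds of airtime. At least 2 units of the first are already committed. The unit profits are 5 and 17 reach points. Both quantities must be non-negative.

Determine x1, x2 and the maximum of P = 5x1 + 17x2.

The binding constraints are 4x1 + 3x2 = 14 and x1 = 2.
Solving simultaneously gives x1 = 2, x2 = 2.

x1 = 2, x2 = 2, maximum P = 44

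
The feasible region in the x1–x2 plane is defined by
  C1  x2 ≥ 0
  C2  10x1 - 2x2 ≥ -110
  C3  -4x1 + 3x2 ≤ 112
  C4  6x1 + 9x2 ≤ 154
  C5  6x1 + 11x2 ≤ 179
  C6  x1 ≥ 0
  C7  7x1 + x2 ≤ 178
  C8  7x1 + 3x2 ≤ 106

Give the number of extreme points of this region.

Of the 28 pairwise boundary intersections, those satisfying every inequality are:
  (0, 0)
  (106/7, 0)
  (83/12, 25/2)
  (164/15, 442/45)
  (0, 179/11)

5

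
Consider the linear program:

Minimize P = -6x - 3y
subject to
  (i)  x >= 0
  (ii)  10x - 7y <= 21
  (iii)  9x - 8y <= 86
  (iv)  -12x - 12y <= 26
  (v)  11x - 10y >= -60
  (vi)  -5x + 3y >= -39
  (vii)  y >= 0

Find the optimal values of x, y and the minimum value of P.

x = 630/23, y = 831/23, minimum P = -6273/23

Corner points and P = -6x - 3y:
  (0, 6) → P = -18
  (0, 0) → P = 0
  (630/23, 831/23) → P = -6273/23
  (21/10, 0) → P = -63/5

At the optimal vertex, 10x - 7y = 21 and 11x - 10y = -60.
Solving simultaneously gives x = 630/23, y = 831/23.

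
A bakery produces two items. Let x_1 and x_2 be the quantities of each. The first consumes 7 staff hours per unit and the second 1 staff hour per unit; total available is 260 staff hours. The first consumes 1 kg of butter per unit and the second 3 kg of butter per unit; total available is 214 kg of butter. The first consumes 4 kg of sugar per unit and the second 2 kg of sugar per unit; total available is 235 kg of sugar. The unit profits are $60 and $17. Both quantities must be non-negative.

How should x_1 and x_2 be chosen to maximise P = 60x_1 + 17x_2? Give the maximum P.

Extreme points and P = 60x_1 + 17x_2:
  (0, 0) → P = 0
  (0, 214/3) → P = 3638/3
  (260/7, 0) → P = 15600/7
  (57/2, 121/2) → P = 5477/2
  (277/10, 621/10) → P = 27177/10

The optimum lies where 7x_1 + x_2 = 260 and 4x_1 + 2x_2 = 235.
Solving simultaneously gives x_1 = 57/2, x_2 = 121/2.

x_1 = 57/2, x_2 = 121/2, maximum P = 5477/2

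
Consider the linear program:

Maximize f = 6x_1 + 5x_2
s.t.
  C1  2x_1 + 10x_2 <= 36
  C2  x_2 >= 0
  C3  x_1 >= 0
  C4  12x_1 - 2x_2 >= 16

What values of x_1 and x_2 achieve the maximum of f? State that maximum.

Feasible corners and f = 6x_1 + 5x_2:
  (18, 0) → f = 108
  (58/31, 100/31) → f = 848/31
  (4/3, 0) → f = 8

x_1 = 18, x_2 = 0, maximum f = 108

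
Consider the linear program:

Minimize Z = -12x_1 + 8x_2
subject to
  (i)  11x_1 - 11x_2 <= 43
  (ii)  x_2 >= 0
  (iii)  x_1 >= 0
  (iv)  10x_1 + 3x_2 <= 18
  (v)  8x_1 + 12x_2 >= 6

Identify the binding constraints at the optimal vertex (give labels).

Feasible corners and Z = -12x_1 + 8x_2:
  (9/5, 0) → Z = -108/5
  (3/4, 0) → Z = -9
  (0, 6) → Z = 48
  (0, 1/2) → Z = 4

The minimum is at (9/5, 0). Substituting into each constraint, equality holds for (ii) and (iv); the remaining constraints have slack.

(ii) and (iv)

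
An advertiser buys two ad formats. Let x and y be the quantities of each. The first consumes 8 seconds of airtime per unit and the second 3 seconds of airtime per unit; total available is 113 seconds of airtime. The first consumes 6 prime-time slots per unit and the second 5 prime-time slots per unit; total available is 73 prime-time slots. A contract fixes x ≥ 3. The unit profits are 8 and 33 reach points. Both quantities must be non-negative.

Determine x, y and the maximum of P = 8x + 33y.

x = 3, y = 11, maximum P = 387

Vertices and P = 8x + 33y:
  (73/6, 0) → P = 292/3
  (3, 0) → P = 24
  (3, 11) → P = 387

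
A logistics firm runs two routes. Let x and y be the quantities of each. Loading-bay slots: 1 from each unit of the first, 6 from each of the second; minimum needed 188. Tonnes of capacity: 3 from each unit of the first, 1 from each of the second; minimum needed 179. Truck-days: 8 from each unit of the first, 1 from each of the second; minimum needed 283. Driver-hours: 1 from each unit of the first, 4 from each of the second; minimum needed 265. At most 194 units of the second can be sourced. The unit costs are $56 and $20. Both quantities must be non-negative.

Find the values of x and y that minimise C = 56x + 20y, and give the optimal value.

Extreme points and C = 56x + 20y:
  (265, 0) → C = 14840
  (104/5, 583/5) → C = 17484/5
  (41, 56) → C = 3416
  (89/8, 194) → C = 4503
The feasible region is unbounded (it extends along (1, 0)), but C strictly increases along every unbounded feasible direction, so there is no improving ray and the minimum is attained at a vertex.

x = 41, y = 56, minimum C = 3416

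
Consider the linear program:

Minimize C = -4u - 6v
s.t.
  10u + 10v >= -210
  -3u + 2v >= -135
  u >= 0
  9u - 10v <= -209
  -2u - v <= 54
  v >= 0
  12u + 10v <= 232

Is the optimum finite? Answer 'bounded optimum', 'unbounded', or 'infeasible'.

bounded optimum

Corner points and C = -4u - 6v:
  (0, 209/10) → C = -627/5
  (0, 116/5) → C = -696/5
  (23/21, 766/35) → C = -14248/105
The feasible region has finitely many vertices and no improving ray; the minimum is -696/5 at (0, 116/5).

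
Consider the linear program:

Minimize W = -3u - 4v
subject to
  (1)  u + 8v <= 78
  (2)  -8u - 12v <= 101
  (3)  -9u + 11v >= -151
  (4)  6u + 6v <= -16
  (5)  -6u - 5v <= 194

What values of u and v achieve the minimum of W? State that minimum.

u = -298/21, v = 242/21, minimum W = -74/21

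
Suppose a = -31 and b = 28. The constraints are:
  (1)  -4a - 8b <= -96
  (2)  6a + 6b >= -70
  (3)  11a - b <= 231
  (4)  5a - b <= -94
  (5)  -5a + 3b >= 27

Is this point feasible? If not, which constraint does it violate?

feasible

(1): -100 ≤ -96 ✓
(2): -18 ≥ -70 ✓
(3): -369 ≤ 231 ✓
(4): -183 ≤ -94 ✓
(5): 239 ≥ 27 ✓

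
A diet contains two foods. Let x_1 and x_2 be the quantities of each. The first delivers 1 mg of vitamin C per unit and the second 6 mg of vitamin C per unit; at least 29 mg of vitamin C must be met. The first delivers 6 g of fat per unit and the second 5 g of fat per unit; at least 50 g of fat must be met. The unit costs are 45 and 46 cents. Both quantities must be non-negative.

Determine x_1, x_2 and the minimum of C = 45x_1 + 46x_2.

x_1 = 5, x_2 = 4, minimum C = 409

Extreme points and C = 45x_1 + 46x_2:
  (0, 10) → C = 460
  (29, 0) → C = 1305
  (5, 4) → C = 409
The feasible region is unbounded (it extends along (0, 1), (1, 0)), but C strictly increases along every unbounded feasible direction, so there is no improving ray and the minimum is attained at a vertex.

At the optimal vertex, x_1 + 6x_2 = 29 and 6x_1 + 5x_2 = 50.
Solving simultaneously gives x_1 = 5, x_2 = 4.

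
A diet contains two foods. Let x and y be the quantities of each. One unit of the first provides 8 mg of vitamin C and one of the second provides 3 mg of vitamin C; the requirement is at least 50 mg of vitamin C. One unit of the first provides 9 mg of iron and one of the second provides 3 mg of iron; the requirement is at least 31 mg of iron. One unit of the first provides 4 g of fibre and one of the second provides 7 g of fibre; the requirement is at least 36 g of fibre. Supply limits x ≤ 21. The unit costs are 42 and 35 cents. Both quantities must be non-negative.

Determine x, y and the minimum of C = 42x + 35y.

Vertices and C = 42x + 35y:
  (0, 50/3) → C = 1750/3
  (9, 0) → C = 378
  (21, 0) → C = 882
  (11/2, 2) → C = 301
The feasible region is unbounded (it extends along (0, 1)), but C strictly increases along every unbounded feasible direction, so there is no improving ray and the minimum is attained at a vertex.

x = 11/2, y = 2, minimum C = 301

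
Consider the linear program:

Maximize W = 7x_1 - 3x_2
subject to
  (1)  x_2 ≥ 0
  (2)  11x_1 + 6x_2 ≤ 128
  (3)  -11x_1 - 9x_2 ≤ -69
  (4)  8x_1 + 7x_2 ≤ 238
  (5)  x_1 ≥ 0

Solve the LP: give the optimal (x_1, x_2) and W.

Corner points and W = 7x_1 - 3x_2:
  (128/11, 0) → W = 896/11
  (69/11, 0) → W = 483/11
  (0, 64/3) → W = -64
  (0, 23/3) → W = -23

At the optimal vertex, x_2 = 0 and 11x_1 + 6x_2 = 128.
Solving simultaneously gives x_1 = 128/11, x_2 = 0.

x_1 = 128/11, x_2 = 0, maximum W = 896/11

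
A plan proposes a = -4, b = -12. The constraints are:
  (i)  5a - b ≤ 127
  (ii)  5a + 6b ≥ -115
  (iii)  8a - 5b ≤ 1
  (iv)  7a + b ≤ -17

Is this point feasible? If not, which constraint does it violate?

Constraint (iii): 8a - 5b = 28, which is not ≤ 1. All other constraints are satisfied.

not feasible — violates (iii)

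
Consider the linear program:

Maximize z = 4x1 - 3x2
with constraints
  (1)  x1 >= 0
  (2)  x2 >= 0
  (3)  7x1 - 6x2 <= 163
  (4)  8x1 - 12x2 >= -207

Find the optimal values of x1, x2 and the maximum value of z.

x1 = 533/6, x2 = 2753/36, maximum z = 1511/12

Corner points and z = 4x1 - 3x2:
  (0, 0) → z = 0
  (0, 69/4) → z = -207/4
  (163/7, 0) → z = 652/7
  (533/6, 2753/36) → z = 1511/12

At the optimal vertex, 7x1 - 6x2 = 163 and 8x1 - 12x2 = -207.
Solving simultaneously gives x1 = 533/6, x2 = 2753/36.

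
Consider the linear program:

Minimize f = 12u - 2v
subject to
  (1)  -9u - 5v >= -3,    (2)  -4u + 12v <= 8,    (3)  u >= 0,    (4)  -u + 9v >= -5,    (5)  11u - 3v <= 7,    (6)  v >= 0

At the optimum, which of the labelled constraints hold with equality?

(1) and (3)

Vertices and f = 12u - 2v:
  (0, 3/5) → f = -6/5
  (1/3, 0) → f = 4
  (0, 0) → f = 0

The minimum is at (0, 3/5). Substituting into each constraint, equality holds for (1) and (3); the remaining constraints have slack.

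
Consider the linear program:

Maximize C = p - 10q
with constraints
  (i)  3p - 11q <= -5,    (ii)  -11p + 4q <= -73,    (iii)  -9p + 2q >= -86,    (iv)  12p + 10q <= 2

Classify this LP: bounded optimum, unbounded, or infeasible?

The boundaries 3p - 11q = -5 and -11p + 4q = -73 meet at (823/109, 274/109), but that point violates 12p + 10q ≤ 2. Every candidate vertex is excluded by some other constraint, so the feasible region is empty.

infeasible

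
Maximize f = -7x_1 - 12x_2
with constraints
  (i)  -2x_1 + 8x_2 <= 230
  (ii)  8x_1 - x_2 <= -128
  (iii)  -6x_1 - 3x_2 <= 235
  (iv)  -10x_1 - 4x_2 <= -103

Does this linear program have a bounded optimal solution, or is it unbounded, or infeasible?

The boundaries -2x_1 + 8x_2 = 230 and 8x_1 - x_2 = -128 meet at (-397/31, 792/31), but that point violates -10x_1 - 4x_2 ≤ -103. Every candidate vertex is excluded by some other constraint, so the feasible region is empty.

infeasible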